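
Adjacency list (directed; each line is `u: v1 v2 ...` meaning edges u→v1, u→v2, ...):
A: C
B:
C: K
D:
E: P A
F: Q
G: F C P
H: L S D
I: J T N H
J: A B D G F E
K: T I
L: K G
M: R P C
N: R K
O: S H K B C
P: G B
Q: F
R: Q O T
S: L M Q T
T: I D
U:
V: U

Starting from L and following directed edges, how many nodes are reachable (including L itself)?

20

BFS from L visits: L, G, K, C, F, P, I, T, Q, B, H, J, N, D, S, A, E, R, M, O
Reachable nodes: 20 of 22 total.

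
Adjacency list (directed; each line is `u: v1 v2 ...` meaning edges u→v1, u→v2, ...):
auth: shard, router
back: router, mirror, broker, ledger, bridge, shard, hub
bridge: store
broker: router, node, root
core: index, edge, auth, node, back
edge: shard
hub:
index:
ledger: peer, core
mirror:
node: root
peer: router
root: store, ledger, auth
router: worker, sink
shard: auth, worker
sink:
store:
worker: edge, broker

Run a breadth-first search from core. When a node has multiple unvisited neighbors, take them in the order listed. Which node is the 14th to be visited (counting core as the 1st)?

Visit core; enqueue index, edge, auth, node, back → queue [index, edge, auth, node, back]
Visit index → queue [edge, auth, node, back]
Visit edge; enqueue shard → queue [auth, node, back, shard]
Visit auth; enqueue router → queue [node, back, shard, router]
Visit node; enqueue root → queue [back, shard, router, root]
Visit back; enqueue mirror, broker, ledger, bridge, hub → queue [shard, router, root, mirror, broker, ledger, bridge, hub]
Visit shard; enqueue worker → queue [router, root, mirror, broker, ledger, bridge, hub, worker]
Visit router; enqueue sink → queue [root, mirror, broker, ledger, bridge, hub, worker, sink]
Visit root; enqueue store → queue [mirror, broker, ledger, bridge, hub, worker, sink, store]
Visit mirror → queue [broker, ledger, bridge, hub, worker, sink, store]
Visit broker → queue [ledger, bridge, hub, worker, sink, store]
Visit ledger; enqueue peer → queue [bridge, hub, worker, sink, store, peer]
Visit bridge → queue [hub, worker, sink, store, peer]
Visit hub → queue [worker, sink, store, peer]
Visit worker → queue [sink, store, peer]
Visit sink → queue [store, peer]
Visit store → queue [peer]
Visit peer → queue []

Visit order: core, index, edge, auth, node, back, shard, router, root, mirror, broker, ledger, bridge, hub, worker, sink, store, peer

hub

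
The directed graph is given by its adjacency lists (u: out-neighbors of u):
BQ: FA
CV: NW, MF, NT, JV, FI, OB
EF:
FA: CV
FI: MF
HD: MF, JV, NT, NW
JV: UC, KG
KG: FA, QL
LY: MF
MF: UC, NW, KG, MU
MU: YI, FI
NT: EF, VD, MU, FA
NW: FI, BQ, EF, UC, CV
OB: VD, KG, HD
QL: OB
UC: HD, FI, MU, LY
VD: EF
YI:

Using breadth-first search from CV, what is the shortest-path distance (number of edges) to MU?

Level 0: CV
Level 1: FI, JV, MF, NT, NW, OB
Level 2: BQ, EF, FA, HD, KG, MU, UC, VD
Level 3: LY, QL, YI
MU first appears at level 2.

2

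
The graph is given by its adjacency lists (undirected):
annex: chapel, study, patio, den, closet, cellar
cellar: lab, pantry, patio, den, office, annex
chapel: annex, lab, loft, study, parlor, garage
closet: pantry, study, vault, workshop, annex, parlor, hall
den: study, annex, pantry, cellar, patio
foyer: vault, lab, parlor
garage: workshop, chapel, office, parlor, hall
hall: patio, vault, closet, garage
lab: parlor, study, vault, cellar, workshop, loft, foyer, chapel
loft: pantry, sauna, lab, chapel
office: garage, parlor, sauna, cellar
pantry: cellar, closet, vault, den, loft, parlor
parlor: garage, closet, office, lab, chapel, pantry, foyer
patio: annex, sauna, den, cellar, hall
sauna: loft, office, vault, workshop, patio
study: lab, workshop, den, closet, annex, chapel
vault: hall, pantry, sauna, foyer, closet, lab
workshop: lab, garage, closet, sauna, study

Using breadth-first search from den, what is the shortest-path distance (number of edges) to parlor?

2

Level 0: den
Level 1: annex, cellar, pantry, patio, study
Level 2: chapel, closet, hall, lab, loft, office, parlor, sauna, vault, workshop
Level 3: foyer, garage
parlor first appears at level 2.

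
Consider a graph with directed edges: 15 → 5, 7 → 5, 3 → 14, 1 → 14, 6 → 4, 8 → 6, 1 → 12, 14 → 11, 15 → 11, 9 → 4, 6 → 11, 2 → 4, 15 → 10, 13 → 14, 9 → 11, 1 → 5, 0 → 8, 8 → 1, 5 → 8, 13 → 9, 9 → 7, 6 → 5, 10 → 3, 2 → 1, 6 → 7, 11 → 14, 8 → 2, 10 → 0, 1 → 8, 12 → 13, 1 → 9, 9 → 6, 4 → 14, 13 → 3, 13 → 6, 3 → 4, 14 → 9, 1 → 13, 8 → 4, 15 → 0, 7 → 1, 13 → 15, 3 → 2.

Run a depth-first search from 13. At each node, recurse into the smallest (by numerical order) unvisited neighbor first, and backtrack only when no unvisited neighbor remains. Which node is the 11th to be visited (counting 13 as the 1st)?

Visit 13
13 → 3
3 → 2
2 → 1
1 → 5
5 → 8
8 → 4
4 → 14
14 → 9
9 → 6
6 → 7
6 → 11
1 → 12
13 → 15
15 → 0
15 → 10

Visit order: 13, 3, 2, 1, 5, 8, 4, 14, 9, 6, 7, 11, 12, 15, 0, 10

7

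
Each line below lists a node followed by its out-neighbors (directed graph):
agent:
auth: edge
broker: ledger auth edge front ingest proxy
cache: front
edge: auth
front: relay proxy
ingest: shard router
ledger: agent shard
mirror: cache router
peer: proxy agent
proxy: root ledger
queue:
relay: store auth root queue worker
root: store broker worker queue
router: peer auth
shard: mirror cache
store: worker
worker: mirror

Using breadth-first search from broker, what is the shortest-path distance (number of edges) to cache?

Level 0: broker
Level 1: auth, edge, front, ingest, ledger, proxy
Level 2: agent, relay, root, router, shard
Level 3: cache, mirror, peer, queue, store, worker
cache first appears at level 3.

3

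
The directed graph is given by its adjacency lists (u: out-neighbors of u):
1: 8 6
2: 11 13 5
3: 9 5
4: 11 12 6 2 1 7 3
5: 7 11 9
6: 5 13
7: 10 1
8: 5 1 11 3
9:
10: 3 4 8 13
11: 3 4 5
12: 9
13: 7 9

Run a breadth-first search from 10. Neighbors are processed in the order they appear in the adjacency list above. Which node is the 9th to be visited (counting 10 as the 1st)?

Visit 10; enqueue 3, 4, 8, 13 → queue [3, 4, 8, 13]
Visit 3; enqueue 9, 5 → queue [4, 8, 13, 9, 5]
Visit 4; enqueue 11, 12, 6, 2, 1, 7 → queue [8, 13, 9, 5, 11, 12, 6, 2, 1, 7]
Visit 8 → queue [13, 9, 5, 11, 12, 6, 2, 1, 7]
Visit 13 → queue [9, 5, 11, 12, 6, 2, 1, 7]
Visit 9 → queue [5, 11, 12, 6, 2, 1, 7]
Visit 5 → queue [11, 12, 6, 2, 1, 7]
Visit 11 → queue [12, 6, 2, 1, 7]
Visit 12 → queue [6, 2, 1, 7]
Visit 6 → queue [2, 1, 7]
Visit 2 → queue [1, 7]
Visit 1 → queue [7]
Visit 7 → queue []

Visit order: 10, 3, 4, 8, 13, 9, 5, 11, 12, 6, 2, 1, 7

12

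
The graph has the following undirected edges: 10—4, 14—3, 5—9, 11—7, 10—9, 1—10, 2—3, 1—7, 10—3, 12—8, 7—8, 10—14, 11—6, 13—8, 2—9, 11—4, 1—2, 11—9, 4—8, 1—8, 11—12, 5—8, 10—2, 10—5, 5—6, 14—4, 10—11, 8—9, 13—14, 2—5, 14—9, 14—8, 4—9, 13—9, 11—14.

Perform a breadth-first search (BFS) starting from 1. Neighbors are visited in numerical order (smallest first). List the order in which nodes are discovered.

1 → 2 → 7 → 8 → 10 → 3 → 5 → 9 → 11 → 4 → 12 → 13 → 14 → 6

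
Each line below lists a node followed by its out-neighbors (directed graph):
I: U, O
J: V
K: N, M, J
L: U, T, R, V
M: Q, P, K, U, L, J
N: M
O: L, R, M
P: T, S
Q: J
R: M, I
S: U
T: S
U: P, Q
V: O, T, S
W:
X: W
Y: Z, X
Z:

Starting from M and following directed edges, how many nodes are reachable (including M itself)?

14

BFS from M visits: M, J, K, L, P, Q, U, V, N, R, T, S, O, I
Reachable nodes: 14 of 18 total.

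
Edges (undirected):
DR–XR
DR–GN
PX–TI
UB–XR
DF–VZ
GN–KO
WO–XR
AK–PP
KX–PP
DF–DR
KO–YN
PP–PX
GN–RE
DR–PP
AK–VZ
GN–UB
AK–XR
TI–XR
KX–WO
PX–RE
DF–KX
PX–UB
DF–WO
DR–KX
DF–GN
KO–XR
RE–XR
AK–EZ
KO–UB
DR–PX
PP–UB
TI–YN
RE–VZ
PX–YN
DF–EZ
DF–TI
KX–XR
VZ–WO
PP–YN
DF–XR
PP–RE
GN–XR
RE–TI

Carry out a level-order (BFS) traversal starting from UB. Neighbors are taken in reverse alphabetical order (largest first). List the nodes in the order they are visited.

UB, XR, PX, PP, KO, GN, WO, TI, RE, KX, DR, DF, AK, YN, VZ, EZ

Visit UB; enqueue XR, PX, PP, KO, GN → queue [XR, PX, PP, KO, GN]
Visit XR; enqueue WO, TI, RE, KX, DR, DF, AK → queue [PX, PP, KO, GN, WO, TI, RE, KX, DR, DF, AK]
Visit PX; enqueue YN → queue [PP, KO, GN, WO, TI, RE, KX, DR, DF, AK, YN]
Visit PP → queue [KO, GN, WO, TI, RE, KX, DR, DF, AK, YN]
Visit KO → queue [GN, WO, TI, RE, KX, DR, DF, AK, YN]
Visit GN → queue [WO, TI, RE, KX, DR, DF, AK, YN]
Visit WO; enqueue VZ → queue [TI, RE, KX, DR, DF, AK, YN, VZ]
Visit TI → queue [RE, KX, DR, DF, AK, YN, VZ]
Visit RE → queue [KX, DR, DF, AK, YN, VZ]
Visit KX → queue [DR, DF, AK, YN, VZ]
Visit DR → queue [DF, AK, YN, VZ]
Visit DF; enqueue EZ → queue [AK, YN, VZ, EZ]
Visit AK → queue [YN, VZ, EZ]
Visit YN → queue [VZ, EZ]
Visit VZ → queue [EZ]
Visit EZ → queue []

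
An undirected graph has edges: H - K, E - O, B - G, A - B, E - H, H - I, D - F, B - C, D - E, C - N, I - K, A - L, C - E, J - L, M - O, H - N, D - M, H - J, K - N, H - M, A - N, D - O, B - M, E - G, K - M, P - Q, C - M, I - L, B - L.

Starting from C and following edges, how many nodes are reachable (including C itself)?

BFS from C visits: C, B, E, M, N, A, G, L, D, H, O, K, I, J, F
Reachable nodes: 15 of 17 total.

15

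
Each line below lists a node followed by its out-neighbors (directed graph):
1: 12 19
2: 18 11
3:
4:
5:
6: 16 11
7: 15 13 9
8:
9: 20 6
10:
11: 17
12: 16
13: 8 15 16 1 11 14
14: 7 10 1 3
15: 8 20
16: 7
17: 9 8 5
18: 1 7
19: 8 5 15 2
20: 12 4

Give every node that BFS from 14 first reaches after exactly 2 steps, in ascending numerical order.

9, 12, 13, 15, 19

Level 0: 14
Level 1: 1, 3, 7, 10
Level 2: 9, 12, 13, 15, 19
Level 3: 2, 5, 6, 8, 11, 16, 20
Level 4: 4, 17, 18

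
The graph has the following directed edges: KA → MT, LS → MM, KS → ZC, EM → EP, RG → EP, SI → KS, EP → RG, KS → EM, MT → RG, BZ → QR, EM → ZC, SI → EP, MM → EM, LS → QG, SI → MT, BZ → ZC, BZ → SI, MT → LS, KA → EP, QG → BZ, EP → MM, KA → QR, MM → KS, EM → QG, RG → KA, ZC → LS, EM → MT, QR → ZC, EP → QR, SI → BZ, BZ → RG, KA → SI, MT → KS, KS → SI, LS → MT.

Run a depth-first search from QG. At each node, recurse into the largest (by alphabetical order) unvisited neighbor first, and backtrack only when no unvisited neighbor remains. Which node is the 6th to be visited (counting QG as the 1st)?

RG

Visit QG
QG → BZ
BZ → ZC
ZC → LS
LS → MT
MT → RG
RG → KA
KA → SI
SI → KS
KS → EM
EM → EP
EP → QR
EP → MM

Visit order: QG, BZ, ZC, LS, MT, RG, KA, SI, KS, EM, EP, QR, MM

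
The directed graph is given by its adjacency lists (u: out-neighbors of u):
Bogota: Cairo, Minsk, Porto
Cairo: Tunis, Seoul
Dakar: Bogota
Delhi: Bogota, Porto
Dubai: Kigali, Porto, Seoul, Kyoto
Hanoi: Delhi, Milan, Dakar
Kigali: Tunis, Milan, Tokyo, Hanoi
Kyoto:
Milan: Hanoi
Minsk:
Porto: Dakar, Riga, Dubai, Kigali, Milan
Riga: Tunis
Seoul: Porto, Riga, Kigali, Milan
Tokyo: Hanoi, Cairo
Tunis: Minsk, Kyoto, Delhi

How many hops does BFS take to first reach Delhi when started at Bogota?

3

Level 0: Bogota
Level 1: Cairo, Minsk, Porto
Level 2: Dakar, Dubai, Kigali, Milan, Riga, Seoul, Tunis
Level 3: Delhi, Hanoi, Kyoto, Tokyo
Delhi first appears at level 3.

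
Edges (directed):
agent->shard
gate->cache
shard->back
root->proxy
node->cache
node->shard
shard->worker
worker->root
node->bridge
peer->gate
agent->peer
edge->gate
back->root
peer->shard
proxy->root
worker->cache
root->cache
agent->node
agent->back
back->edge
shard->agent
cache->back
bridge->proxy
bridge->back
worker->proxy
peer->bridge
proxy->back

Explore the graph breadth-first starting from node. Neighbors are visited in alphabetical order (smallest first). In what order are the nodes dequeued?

node bridge cache shard back proxy agent worker edge root peer gate

Visit node; enqueue bridge, cache, shard → queue [bridge, cache, shard]
Visit bridge; enqueue back, proxy → queue [cache, shard, back, proxy]
Visit cache → queue [shard, back, proxy]
Visit shard; enqueue agent, worker → queue [back, proxy, agent, worker]
Visit back; enqueue edge, root → queue [proxy, agent, worker, edge, root]
Visit proxy → queue [agent, worker, edge, root]
Visit agent; enqueue peer → queue [worker, edge, root, peer]
Visit worker → queue [edge, root, peer]
Visit edge; enqueue gate → queue [root, peer, gate]
Visit root → queue [peer, gate]
Visit peer → queue [gate]
Visit gate → queue []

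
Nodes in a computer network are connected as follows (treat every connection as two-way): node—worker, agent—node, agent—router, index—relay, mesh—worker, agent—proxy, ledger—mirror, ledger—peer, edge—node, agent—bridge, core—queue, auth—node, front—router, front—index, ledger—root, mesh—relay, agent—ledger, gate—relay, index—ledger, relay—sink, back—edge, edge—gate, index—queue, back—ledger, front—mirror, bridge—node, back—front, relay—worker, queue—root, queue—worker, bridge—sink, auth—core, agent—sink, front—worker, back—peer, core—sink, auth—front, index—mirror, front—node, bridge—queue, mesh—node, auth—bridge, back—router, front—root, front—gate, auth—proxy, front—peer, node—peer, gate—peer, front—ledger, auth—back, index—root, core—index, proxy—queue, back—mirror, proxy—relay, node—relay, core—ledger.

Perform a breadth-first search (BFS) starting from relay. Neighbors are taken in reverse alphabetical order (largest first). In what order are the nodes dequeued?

Visit relay; enqueue worker, sink, proxy, node, mesh, index, gate → queue [worker, sink, proxy, node, mesh, index, gate]
Visit worker; enqueue queue, front → queue [sink, proxy, node, mesh, index, gate, queue, front]
Visit sink; enqueue core, bridge, agent → queue [proxy, node, mesh, index, gate, queue, front, core, bridge, agent]
Visit proxy; enqueue auth → queue [node, mesh, index, gate, queue, front, core, bridge, agent, auth]
Visit node; enqueue peer, edge → queue [mesh, index, gate, queue, front, core, bridge, agent, auth, peer, edge]
Visit mesh → queue [index, gate, queue, front, core, bridge, agent, auth, peer, edge]
Visit index; enqueue root, mirror, ledger → queue [gate, queue, front, core, bridge, agent, auth, peer, edge, root, mirror, ledger]
Visit gate → queue [queue, front, core, bridge, agent, auth, peer, edge, root, mirror, ledger]
Visit queue → queue [front, core, bridge, agent, auth, peer, edge, root, mirror, ledger]
Visit front; enqueue router, back → queue [core, bridge, agent, auth, peer, edge, root, mirror, ledger, router, back]
Visit core → queue [bridge, agent, auth, peer, edge, root, mirror, ledger, router, back]
Visit bridge → queue [agent, auth, peer, edge, root, mirror, ledger, router, back]
Visit agent → queue [auth, peer, edge, root, mirror, ledger, router, back]
Visit auth → queue [peer, edge, root, mirror, ledger, router, back]
Visit peer → queue [edge, root, mirror, ledger, router, back]
Visit edge → queue [root, mirror, ledger, router, back]
Visit root → queue [mirror, ledger, router, back]
Visit mirror → queue [ledger, router, back]
Visit ledger → queue [router, back]
Visit router → queue [back]
Visit back → queue []

relay worker sink proxy node mesh index gate queue front core bridge agent auth peer edge root mirror ledger router back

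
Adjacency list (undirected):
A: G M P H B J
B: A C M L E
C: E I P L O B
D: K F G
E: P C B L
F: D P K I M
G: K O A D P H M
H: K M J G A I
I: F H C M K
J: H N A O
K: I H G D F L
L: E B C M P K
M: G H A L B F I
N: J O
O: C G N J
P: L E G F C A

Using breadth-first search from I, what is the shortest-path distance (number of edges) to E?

2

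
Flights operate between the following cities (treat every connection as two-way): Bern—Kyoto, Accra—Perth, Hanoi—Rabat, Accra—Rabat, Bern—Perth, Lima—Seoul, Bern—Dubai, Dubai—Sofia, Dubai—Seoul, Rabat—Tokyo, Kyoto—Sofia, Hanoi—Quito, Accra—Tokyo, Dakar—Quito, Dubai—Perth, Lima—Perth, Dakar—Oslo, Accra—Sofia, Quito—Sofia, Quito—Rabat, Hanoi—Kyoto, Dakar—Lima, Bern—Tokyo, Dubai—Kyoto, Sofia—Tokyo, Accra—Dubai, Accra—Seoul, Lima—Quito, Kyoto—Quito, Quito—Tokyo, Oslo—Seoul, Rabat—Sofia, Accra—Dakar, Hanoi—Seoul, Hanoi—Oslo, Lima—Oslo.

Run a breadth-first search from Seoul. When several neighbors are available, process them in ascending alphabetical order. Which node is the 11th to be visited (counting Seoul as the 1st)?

Visit Seoul; enqueue Accra, Dubai, Hanoi, Lima, Oslo → queue [Accra, Dubai, Hanoi, Lima, Oslo]
Visit Accra; enqueue Dakar, Perth, Rabat, Sofia, Tokyo → queue [Dubai, Hanoi, Lima, Oslo, Dakar, Perth, Rabat, Sofia, Tokyo]
Visit Dubai; enqueue Bern, Kyoto → queue [Hanoi, Lima, Oslo, Dakar, Perth, Rabat, Sofia, Tokyo, Bern, Kyoto]
Visit Hanoi; enqueue Quito → queue [Lima, Oslo, Dakar, Perth, Rabat, Sofia, Tokyo, Bern, Kyoto, Quito]
Visit Lima → queue [Oslo, Dakar, Perth, Rabat, Sofia, Tokyo, Bern, Kyoto, Quito]
Visit Oslo → queue [Dakar, Perth, Rabat, Sofia, Tokyo, Bern, Kyoto, Quito]
Visit Dakar → queue [Perth, Rabat, Sofia, Tokyo, Bern, Kyoto, Quito]
Visit Perth → queue [Rabat, Sofia, Tokyo, Bern, Kyoto, Quito]
Visit Rabat → queue [Sofia, Tokyo, Bern, Kyoto, Quito]
Visit Sofia → queue [Tokyo, Bern, Kyoto, Quito]
Visit Tokyo → queue [Bern, Kyoto, Quito]
Visit Bern → queue [Kyoto, Quito]
Visit Kyoto → queue [Quito]
Visit Quito → queue []

Visit order: Seoul, Accra, Dubai, Hanoi, Lima, Oslo, Dakar, Perth, Rabat, Sofia, Tokyo, Bern, Kyoto, Quito

Tokyo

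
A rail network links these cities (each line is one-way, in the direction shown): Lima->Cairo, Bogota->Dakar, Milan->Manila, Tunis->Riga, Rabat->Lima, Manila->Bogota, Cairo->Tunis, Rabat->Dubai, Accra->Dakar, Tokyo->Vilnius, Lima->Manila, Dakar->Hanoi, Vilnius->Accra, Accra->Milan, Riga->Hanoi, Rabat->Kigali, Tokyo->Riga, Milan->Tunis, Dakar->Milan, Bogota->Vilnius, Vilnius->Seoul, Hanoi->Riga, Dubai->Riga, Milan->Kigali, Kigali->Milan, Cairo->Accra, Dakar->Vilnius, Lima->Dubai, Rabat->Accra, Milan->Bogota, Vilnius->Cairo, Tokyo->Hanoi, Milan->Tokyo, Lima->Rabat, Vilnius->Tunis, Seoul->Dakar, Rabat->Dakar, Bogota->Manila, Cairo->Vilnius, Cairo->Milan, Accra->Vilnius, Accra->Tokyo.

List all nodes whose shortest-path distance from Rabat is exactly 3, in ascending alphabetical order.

Level 0: Rabat
Level 1: Accra, Dakar, Dubai, Kigali, Lima
Level 2: Cairo, Hanoi, Manila, Milan, Riga, Tokyo, Vilnius
Level 3: Bogota, Seoul, Tunis

Bogota, Seoul, Tunis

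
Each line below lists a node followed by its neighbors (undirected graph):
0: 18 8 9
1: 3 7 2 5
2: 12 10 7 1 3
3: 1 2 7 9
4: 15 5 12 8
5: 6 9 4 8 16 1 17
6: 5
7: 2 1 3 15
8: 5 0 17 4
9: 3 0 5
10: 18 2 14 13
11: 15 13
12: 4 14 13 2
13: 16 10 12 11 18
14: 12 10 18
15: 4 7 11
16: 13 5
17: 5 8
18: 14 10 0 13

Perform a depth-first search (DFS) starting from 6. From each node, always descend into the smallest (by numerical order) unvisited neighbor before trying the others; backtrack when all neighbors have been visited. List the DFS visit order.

6 -> 5 -> 1 -> 2 -> 3 -> 7 -> 15 -> 4 -> 8 -> 0 -> 9 -> 18 -> 10 -> 13 -> 11 -> 12 -> 14 -> 16 -> 17

Visit 6
6 → 5
5 → 1
1 → 2
2 → 3
3 → 7
7 → 15
15 → 4
4 → 8
8 → 0
0 → 9
0 → 18
18 → 10
10 → 13
13 → 11
13 → 12
12 → 14
13 → 16
8 → 17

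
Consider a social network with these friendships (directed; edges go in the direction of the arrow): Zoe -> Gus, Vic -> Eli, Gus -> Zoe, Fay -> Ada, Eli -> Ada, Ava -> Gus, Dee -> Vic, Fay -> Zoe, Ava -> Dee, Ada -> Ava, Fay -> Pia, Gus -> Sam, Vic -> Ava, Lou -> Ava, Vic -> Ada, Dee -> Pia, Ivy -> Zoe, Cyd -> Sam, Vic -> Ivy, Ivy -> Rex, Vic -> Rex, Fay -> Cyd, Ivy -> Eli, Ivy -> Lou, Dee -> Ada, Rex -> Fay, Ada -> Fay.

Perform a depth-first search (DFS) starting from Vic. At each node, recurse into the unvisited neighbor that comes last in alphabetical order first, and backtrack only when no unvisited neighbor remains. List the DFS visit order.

Visit Vic
Vic → Rex
Rex → Fay
Fay → Zoe
Zoe → Gus
Gus → Sam
Fay → Pia
Fay → Cyd
Fay → Ada
Ada → Ava
Ava → Dee
Vic → Ivy
Ivy → Lou
Ivy → Eli

Vic, Rex, Fay, Zoe, Gus, Sam, Pia, Cyd, Ada, Ava, Dee, Ivy, Lou, Eli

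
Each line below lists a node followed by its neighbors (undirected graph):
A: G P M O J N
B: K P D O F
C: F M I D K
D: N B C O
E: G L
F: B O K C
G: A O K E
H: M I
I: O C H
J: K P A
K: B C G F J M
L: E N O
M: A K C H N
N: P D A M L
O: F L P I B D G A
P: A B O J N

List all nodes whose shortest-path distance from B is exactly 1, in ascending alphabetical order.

D, F, K, O, P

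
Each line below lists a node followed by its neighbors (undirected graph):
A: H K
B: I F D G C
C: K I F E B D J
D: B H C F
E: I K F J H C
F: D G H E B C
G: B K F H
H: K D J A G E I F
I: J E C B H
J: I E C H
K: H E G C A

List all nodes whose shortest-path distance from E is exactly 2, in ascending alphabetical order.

Level 0: E
Level 1: C, F, H, I, J, K
Level 2: A, B, D, G

A, B, D, G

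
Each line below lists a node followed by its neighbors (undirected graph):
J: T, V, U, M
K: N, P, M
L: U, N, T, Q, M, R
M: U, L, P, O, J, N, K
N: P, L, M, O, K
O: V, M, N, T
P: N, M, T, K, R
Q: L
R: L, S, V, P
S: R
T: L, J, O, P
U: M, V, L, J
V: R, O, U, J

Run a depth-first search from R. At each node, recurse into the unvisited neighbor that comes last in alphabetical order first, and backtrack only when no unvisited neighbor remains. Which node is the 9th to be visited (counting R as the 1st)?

Visit R
R → V
V → U
U → M
M → P
P → T
T → O
O → N
N → L
L → Q
N → K
T → J
R → S

Visit order: R, V, U, M, P, T, O, N, L, Q, K, J, S

L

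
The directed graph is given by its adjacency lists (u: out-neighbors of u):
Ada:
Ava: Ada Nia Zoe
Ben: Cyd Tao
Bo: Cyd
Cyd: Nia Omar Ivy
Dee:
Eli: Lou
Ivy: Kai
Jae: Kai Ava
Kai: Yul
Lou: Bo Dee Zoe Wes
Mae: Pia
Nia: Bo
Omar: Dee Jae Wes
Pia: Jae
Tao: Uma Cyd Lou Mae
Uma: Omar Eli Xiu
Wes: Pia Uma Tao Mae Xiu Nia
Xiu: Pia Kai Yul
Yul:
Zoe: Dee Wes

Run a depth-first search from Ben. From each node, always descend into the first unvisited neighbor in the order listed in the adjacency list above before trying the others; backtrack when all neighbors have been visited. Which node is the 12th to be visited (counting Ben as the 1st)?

Visit Ben
Ben → Cyd
Cyd → Nia
Nia → Bo
Cyd → Omar
Omar → Dee
Omar → Jae
Jae → Kai
Kai → Yul
Jae → Ava
Ava → Ada
Ava → Zoe
Zoe → Wes
Wes → Pia
Wes → Uma
Uma → Eli
Eli → Lou
Uma → Xiu
Wes → Tao
Tao → Mae
Cyd → Ivy

Visit order: Ben, Cyd, Nia, Bo, Omar, Dee, Jae, Kai, Yul, Ava, Ada, Zoe, Wes, Pia, Uma, Eli, Lou, Xiu, Tao, Mae, Ivy

Zoe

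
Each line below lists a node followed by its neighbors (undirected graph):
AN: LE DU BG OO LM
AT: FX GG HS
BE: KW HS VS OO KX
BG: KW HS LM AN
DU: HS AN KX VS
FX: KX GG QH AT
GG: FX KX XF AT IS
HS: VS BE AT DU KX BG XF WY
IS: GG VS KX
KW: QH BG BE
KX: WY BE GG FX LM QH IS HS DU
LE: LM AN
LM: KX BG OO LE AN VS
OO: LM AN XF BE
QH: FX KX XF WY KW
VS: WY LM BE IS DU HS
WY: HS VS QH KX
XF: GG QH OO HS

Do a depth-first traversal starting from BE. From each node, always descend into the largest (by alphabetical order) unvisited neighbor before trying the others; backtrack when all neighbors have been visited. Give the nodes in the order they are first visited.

Visit BE
BE → VS
VS → WY
WY → QH
QH → XF
XF → OO
OO → LM
LM → LE
LE → AN
AN → DU
DU → KX
KX → IS
IS → GG
GG → FX
FX → AT
AT → HS
HS → BG
BG → KW

BE -> VS -> WY -> QH -> XF -> OO -> LM -> LE -> AN -> DU -> KX -> IS -> GG -> FX -> AT -> HS -> BG -> KW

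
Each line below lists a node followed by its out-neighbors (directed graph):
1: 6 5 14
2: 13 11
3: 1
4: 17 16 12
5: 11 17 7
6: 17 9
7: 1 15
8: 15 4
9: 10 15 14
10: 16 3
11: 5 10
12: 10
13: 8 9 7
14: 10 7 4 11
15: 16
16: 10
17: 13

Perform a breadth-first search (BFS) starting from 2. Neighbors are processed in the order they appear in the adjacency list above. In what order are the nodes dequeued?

2 13 11 8 9 7 5 10 15 4 14 1 17 16 3 12 6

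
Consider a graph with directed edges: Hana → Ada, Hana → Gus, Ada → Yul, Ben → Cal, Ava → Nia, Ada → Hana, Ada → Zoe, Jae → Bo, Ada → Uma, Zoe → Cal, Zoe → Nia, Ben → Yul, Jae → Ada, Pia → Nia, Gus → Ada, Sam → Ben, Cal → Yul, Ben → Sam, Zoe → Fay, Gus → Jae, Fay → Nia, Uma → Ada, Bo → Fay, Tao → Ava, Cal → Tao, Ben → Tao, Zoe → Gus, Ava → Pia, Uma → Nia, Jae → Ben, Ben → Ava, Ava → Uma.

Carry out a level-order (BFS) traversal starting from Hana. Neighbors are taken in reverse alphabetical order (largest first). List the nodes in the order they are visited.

Hana, Gus, Ada, Jae, Zoe, Yul, Uma, Bo, Ben, Nia, Fay, Cal, Tao, Sam, Ava, Pia

Visit Hana; enqueue Gus, Ada → queue [Gus, Ada]
Visit Gus; enqueue Jae → queue [Ada, Jae]
Visit Ada; enqueue Zoe, Yul, Uma → queue [Jae, Zoe, Yul, Uma]
Visit Jae; enqueue Bo, Ben → queue [Zoe, Yul, Uma, Bo, Ben]
Visit Zoe; enqueue Nia, Fay, Cal → queue [Yul, Uma, Bo, Ben, Nia, Fay, Cal]
Visit Yul → queue [Uma, Bo, Ben, Nia, Fay, Cal]
Visit Uma → queue [Bo, Ben, Nia, Fay, Cal]
Visit Bo → queue [Ben, Nia, Fay, Cal]
Visit Ben; enqueue Tao, Sam, Ava → queue [Nia, Fay, Cal, Tao, Sam, Ava]
Visit Nia → queue [Fay, Cal, Tao, Sam, Ava]
Visit Fay → queue [Cal, Tao, Sam, Ava]
Visit Cal → queue [Tao, Sam, Ava]
Visit Tao → queue [Sam, Ava]
Visit Sam → queue [Ava]
Visit Ava; enqueue Pia → queue [Pia]
Visit Pia → queue []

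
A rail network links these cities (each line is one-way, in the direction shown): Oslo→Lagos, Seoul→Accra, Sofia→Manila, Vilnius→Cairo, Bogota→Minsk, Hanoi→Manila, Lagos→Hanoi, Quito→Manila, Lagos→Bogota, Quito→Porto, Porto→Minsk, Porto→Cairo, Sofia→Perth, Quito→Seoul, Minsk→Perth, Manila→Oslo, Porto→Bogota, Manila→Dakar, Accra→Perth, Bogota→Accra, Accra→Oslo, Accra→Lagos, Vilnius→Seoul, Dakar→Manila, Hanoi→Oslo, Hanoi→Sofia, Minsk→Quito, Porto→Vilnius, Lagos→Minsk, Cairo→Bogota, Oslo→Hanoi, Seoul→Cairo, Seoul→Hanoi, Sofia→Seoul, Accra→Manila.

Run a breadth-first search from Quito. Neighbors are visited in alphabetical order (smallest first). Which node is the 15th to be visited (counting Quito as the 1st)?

Sofia

Visit Quito; enqueue Manila, Porto, Seoul → queue [Manila, Porto, Seoul]
Visit Manila; enqueue Dakar, Oslo → queue [Porto, Seoul, Dakar, Oslo]
Visit Porto; enqueue Bogota, Cairo, Minsk, Vilnius → queue [Seoul, Dakar, Oslo, Bogota, Cairo, Minsk, Vilnius]
Visit Seoul; enqueue Accra, Hanoi → queue [Dakar, Oslo, Bogota, Cairo, Minsk, Vilnius, Accra, Hanoi]
Visit Dakar → queue [Oslo, Bogota, Cairo, Minsk, Vilnius, Accra, Hanoi]
Visit Oslo; enqueue Lagos → queue [Bogota, Cairo, Minsk, Vilnius, Accra, Hanoi, Lagos]
Visit Bogota → queue [Cairo, Minsk, Vilnius, Accra, Hanoi, Lagos]
Visit Cairo → queue [Minsk, Vilnius, Accra, Hanoi, Lagos]
Visit Minsk; enqueue Perth → queue [Vilnius, Accra, Hanoi, Lagos, Perth]
Visit Vilnius → queue [Accra, Hanoi, Lagos, Perth]
Visit Accra → queue [Hanoi, Lagos, Perth]
Visit Hanoi; enqueue Sofia → queue [Lagos, Perth, Sofia]
Visit Lagos → queue [Perth, Sofia]
Visit Perth → queue [Sofia]
Visit Sofia → queue []

Visit order: Quito, Manila, Porto, Seoul, Dakar, Oslo, Bogota, Cairo, Minsk, Vilnius, Accra, Hanoi, Lagos, Perth, Sofia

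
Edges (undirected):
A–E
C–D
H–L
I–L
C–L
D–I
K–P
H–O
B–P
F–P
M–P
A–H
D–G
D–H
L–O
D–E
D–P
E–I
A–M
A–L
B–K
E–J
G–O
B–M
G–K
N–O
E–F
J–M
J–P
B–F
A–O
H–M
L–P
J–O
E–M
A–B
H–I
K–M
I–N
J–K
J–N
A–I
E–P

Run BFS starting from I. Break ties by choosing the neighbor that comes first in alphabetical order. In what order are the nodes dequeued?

I, A, D, E, H, L, N, B, M, O, C, G, P, F, J, K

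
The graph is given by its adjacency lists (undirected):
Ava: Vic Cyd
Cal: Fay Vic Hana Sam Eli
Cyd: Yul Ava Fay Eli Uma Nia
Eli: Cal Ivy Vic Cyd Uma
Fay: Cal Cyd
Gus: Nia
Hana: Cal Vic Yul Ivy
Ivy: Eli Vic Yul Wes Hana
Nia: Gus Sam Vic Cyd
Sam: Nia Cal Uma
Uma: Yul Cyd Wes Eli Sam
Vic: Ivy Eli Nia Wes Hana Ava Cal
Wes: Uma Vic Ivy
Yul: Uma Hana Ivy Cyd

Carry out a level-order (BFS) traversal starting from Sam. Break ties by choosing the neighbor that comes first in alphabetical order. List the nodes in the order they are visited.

Visit Sam; enqueue Cal, Nia, Uma → queue [Cal, Nia, Uma]
Visit Cal; enqueue Eli, Fay, Hana, Vic → queue [Nia, Uma, Eli, Fay, Hana, Vic]
Visit Nia; enqueue Cyd, Gus → queue [Uma, Eli, Fay, Hana, Vic, Cyd, Gus]
Visit Uma; enqueue Wes, Yul → queue [Eli, Fay, Hana, Vic, Cyd, Gus, Wes, Yul]
Visit Eli; enqueue Ivy → queue [Fay, Hana, Vic, Cyd, Gus, Wes, Yul, Ivy]
Visit Fay → queue [Hana, Vic, Cyd, Gus, Wes, Yul, Ivy]
Visit Hana → queue [Vic, Cyd, Gus, Wes, Yul, Ivy]
Visit Vic; enqueue Ava → queue [Cyd, Gus, Wes, Yul, Ivy, Ava]
Visit Cyd → queue [Gus, Wes, Yul, Ivy, Ava]
Visit Gus → queue [Wes, Yul, Ivy, Ava]
Visit Wes → queue [Yul, Ivy, Ava]
Visit Yul → queue [Ivy, Ava]
Visit Ivy → queue [Ava]
Visit Ava → queue []

Sam Cal Nia Uma Eli Fay Hana Vic Cyd Gus Wes Yul Ivy Ava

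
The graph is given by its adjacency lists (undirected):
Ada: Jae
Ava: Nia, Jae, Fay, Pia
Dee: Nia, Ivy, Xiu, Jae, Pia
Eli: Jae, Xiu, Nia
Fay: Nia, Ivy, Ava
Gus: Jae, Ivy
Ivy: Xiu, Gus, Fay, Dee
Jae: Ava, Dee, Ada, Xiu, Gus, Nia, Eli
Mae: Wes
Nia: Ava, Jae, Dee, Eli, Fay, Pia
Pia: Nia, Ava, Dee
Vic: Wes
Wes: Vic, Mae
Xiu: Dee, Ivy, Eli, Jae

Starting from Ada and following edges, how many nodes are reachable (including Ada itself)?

11

BFS from Ada visits: Ada, Jae, Ava, Dee, Xiu, Gus, Nia, Eli, Fay, Pia, Ivy
Reachable nodes: 11 of 14 total.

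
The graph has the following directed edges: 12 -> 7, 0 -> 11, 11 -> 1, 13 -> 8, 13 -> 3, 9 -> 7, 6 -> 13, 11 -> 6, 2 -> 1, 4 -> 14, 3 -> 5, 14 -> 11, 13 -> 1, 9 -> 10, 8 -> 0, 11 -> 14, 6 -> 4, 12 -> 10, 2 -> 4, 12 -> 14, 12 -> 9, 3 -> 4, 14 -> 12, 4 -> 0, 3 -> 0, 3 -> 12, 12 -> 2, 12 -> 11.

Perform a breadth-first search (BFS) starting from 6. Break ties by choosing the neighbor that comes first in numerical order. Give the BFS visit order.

6, 4, 13, 0, 14, 1, 3, 8, 11, 12, 5, 2, 7, 9, 10

Visit 6; enqueue 4, 13 → queue [4, 13]
Visit 4; enqueue 0, 14 → queue [13, 0, 14]
Visit 13; enqueue 1, 3, 8 → queue [0, 14, 1, 3, 8]
Visit 0; enqueue 11 → queue [14, 1, 3, 8, 11]
Visit 14; enqueue 12 → queue [1, 3, 8, 11, 12]
Visit 1 → queue [3, 8, 11, 12]
Visit 3; enqueue 5 → queue [8, 11, 12, 5]
Visit 8 → queue [11, 12, 5]
Visit 11 → queue [12, 5]
Visit 12; enqueue 2, 7, 9, 10 → queue [5, 2, 7, 9, 10]
Visit 5 → queue [2, 7, 9, 10]
Visit 2 → queue [7, 9, 10]
Visit 7 → queue [9, 10]
Visit 9 → queue [10]
Visit 10 → queue []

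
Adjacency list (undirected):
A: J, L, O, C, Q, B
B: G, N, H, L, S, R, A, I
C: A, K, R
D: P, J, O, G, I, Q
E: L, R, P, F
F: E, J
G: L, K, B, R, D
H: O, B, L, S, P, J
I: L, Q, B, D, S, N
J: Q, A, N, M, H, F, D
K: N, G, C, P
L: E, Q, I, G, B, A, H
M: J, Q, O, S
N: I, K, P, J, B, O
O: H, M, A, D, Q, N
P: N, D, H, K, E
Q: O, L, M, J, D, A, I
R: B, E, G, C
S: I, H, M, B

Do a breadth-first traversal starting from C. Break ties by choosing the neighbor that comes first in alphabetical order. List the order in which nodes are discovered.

Visit C; enqueue A, K, R → queue [A, K, R]
Visit A; enqueue B, J, L, O, Q → queue [K, R, B, J, L, O, Q]
Visit K; enqueue G, N, P → queue [R, B, J, L, O, Q, G, N, P]
Visit R; enqueue E → queue [B, J, L, O, Q, G, N, P, E]
Visit B; enqueue H, I, S → queue [J, L, O, Q, G, N, P, E, H, I, S]
Visit J; enqueue D, F, M → queue [L, O, Q, G, N, P, E, H, I, S, D, F, M]
Visit L → queue [O, Q, G, N, P, E, H, I, S, D, F, M]
Visit O → queue [Q, G, N, P, E, H, I, S, D, F, M]
Visit Q → queue [G, N, P, E, H, I, S, D, F, M]
Visit G → queue [N, P, E, H, I, S, D, F, M]
Visit N → queue [P, E, H, I, S, D, F, M]
Visit P → queue [E, H, I, S, D, F, M]
Visit E → queue [H, I, S, D, F, M]
Visit H → queue [I, S, D, F, M]
Visit I → queue [S, D, F, M]
Visit S → queue [D, F, M]
Visit D → queue [F, M]
Visit F → queue [M]
Visit M → queue []

C -> A -> K -> R -> B -> J -> L -> O -> Q -> G -> N -> P -> E -> H -> I -> S -> D -> F -> M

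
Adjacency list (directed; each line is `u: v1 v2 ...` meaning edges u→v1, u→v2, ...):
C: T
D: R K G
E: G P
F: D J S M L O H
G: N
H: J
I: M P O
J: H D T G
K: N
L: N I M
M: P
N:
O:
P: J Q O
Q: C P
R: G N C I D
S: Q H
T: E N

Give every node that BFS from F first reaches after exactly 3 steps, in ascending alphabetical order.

C, E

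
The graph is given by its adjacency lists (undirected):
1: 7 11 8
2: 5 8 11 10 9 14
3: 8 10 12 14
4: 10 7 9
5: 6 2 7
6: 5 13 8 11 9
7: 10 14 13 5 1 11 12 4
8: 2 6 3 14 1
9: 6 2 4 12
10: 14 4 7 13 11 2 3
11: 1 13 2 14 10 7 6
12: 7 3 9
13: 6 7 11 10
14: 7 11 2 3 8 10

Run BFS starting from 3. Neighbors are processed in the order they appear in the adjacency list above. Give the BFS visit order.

3, 8, 10, 12, 14, 2, 6, 1, 4, 7, 13, 11, 9, 5

Visit 3; enqueue 8, 10, 12, 14 → queue [8, 10, 12, 14]
Visit 8; enqueue 2, 6, 1 → queue [10, 12, 14, 2, 6, 1]
Visit 10; enqueue 4, 7, 13, 11 → queue [12, 14, 2, 6, 1, 4, 7, 13, 11]
Visit 12; enqueue 9 → queue [14, 2, 6, 1, 4, 7, 13, 11, 9]
Visit 14 → queue [2, 6, 1, 4, 7, 13, 11, 9]
Visit 2; enqueue 5 → queue [6, 1, 4, 7, 13, 11, 9, 5]
Visit 6 → queue [1, 4, 7, 13, 11, 9, 5]
Visit 1 → queue [4, 7, 13, 11, 9, 5]
Visit 4 → queue [7, 13, 11, 9, 5]
Visit 7 → queue [13, 11, 9, 5]
Visit 13 → queue [11, 9, 5]
Visit 11 → queue [9, 5]
Visit 9 → queue [5]
Visit 5 → queue []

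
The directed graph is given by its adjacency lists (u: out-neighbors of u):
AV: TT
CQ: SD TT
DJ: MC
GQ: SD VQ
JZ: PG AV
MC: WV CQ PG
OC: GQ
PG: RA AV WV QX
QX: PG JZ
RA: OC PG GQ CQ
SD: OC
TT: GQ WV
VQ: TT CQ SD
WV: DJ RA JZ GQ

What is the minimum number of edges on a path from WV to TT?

Level 0: WV
Level 1: DJ, GQ, JZ, RA
Level 2: AV, CQ, MC, OC, PG, SD, VQ
Level 3: QX, TT
TT first appears at level 3.

3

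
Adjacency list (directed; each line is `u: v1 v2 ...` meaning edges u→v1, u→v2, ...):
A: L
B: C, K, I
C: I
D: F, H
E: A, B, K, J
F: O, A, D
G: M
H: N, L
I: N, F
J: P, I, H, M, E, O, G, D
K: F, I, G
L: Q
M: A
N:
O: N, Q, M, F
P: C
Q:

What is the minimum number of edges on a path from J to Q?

Level 0: J
Level 1: D, E, G, H, I, M, O, P
Level 2: A, B, C, F, K, L, N, Q
Q first appears at level 2.

2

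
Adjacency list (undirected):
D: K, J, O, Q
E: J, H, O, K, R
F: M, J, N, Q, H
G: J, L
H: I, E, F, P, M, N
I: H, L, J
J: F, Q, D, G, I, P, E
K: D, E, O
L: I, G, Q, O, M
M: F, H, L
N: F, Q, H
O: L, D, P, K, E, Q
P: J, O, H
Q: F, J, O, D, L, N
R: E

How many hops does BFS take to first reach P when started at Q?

Level 0: Q
Level 1: D, F, J, L, N, O
Level 2: E, G, H, I, K, M, P
Level 3: R
P first appears at level 2.

2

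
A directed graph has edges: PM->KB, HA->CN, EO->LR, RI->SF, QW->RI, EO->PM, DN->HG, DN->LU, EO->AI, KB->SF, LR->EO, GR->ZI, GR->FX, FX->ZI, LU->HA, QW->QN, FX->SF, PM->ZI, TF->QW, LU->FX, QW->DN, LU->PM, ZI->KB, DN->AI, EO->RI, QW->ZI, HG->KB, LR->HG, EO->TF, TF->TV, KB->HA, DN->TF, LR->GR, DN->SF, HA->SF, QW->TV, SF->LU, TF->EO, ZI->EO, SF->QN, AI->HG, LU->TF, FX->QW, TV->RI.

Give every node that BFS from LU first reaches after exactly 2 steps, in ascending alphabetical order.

CN, EO, KB, QW, SF, TV, ZI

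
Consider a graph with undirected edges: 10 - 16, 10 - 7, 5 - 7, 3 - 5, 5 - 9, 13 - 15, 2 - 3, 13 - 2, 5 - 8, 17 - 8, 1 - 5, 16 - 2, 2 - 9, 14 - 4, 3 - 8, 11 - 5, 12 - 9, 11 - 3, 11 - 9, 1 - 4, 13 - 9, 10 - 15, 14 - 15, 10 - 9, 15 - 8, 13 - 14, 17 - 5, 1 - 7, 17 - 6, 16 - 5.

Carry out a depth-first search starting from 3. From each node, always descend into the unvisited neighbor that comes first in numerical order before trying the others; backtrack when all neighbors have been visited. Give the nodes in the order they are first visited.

Visit 3
3 → 2
2 → 9
9 → 5
5 → 1
1 → 4
4 → 14
14 → 13
13 → 15
15 → 8
8 → 17
17 → 6
15 → 10
10 → 7
10 → 16
5 → 11
9 → 12

3, 2, 9, 5, 1, 4, 14, 13, 15, 8, 17, 6, 10, 7, 16, 11, 12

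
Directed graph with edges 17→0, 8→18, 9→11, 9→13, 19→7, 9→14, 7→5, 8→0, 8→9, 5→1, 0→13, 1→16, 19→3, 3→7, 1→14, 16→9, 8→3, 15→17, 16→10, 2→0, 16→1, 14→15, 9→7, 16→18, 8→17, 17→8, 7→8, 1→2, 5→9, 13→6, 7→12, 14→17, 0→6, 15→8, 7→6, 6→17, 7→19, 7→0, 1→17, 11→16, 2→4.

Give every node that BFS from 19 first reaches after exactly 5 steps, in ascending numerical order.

4, 10, 15

Level 0: 19
Level 1: 3, 7
Level 2: 0, 5, 6, 8, 12
Level 3: 1, 9, 13, 17, 18
Level 4: 2, 11, 14, 16
Level 5: 4, 10, 15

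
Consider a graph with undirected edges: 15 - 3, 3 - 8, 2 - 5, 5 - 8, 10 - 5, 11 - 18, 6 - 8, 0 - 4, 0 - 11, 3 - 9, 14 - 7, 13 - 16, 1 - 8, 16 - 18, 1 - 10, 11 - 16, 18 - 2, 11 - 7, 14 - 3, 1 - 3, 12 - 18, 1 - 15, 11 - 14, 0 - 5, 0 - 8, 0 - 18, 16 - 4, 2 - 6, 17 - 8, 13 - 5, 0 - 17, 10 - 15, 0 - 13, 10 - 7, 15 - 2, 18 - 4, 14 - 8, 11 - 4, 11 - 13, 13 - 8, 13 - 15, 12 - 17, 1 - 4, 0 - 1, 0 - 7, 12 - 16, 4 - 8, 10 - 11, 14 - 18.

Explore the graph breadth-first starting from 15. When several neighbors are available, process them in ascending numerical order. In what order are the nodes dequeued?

15, 1, 2, 3, 10, 13, 0, 4, 8, 5, 6, 18, 9, 14, 7, 11, 16, 17, 12

Visit 15; enqueue 1, 2, 3, 10, 13 → queue [1, 2, 3, 10, 13]
Visit 1; enqueue 0, 4, 8 → queue [2, 3, 10, 13, 0, 4, 8]
Visit 2; enqueue 5, 6, 18 → queue [3, 10, 13, 0, 4, 8, 5, 6, 18]
Visit 3; enqueue 9, 14 → queue [10, 13, 0, 4, 8, 5, 6, 18, 9, 14]
Visit 10; enqueue 7, 11 → queue [13, 0, 4, 8, 5, 6, 18, 9, 14, 7, 11]
Visit 13; enqueue 16 → queue [0, 4, 8, 5, 6, 18, 9, 14, 7, 11, 16]
Visit 0; enqueue 17 → queue [4, 8, 5, 6, 18, 9, 14, 7, 11, 16, 17]
Visit 4 → queue [8, 5, 6, 18, 9, 14, 7, 11, 16, 17]
Visit 8 → queue [5, 6, 18, 9, 14, 7, 11, 16, 17]
Visit 5 → queue [6, 18, 9, 14, 7, 11, 16, 17]
Visit 6 → queue [18, 9, 14, 7, 11, 16, 17]
Visit 18; enqueue 12 → queue [9, 14, 7, 11, 16, 17, 12]
Visit 9 → queue [14, 7, 11, 16, 17, 12]
Visit 14 → queue [7, 11, 16, 17, 12]
Visit 7 → queue [11, 16, 17, 12]
Visit 11 → queue [16, 17, 12]
Visit 16 → queue [17, 12]
Visit 17 → queue [12]
Visit 12 → queue []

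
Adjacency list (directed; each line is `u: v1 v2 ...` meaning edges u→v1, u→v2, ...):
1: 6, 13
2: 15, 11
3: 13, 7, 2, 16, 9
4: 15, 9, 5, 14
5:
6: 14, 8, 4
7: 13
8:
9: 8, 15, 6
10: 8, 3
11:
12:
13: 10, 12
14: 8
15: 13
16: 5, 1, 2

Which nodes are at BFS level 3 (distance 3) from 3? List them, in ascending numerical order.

Level 0: 3
Level 1: 2, 7, 9, 13, 16
Level 2: 1, 5, 6, 8, 10, 11, 12, 15
Level 3: 4, 14

4, 14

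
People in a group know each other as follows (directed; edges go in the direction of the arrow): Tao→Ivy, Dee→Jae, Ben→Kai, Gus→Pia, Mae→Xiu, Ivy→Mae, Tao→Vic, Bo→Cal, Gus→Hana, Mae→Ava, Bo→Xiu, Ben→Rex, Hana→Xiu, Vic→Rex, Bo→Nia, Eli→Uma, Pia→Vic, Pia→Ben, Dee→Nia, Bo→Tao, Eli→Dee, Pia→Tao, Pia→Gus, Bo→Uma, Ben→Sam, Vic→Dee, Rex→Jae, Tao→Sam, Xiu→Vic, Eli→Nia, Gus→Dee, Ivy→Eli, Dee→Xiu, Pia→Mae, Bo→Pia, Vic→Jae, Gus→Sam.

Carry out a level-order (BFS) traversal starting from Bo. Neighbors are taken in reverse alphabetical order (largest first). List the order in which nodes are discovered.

Bo → Xiu → Uma → Tao → Pia → Nia → Cal → Vic → Sam → Ivy → Mae → Gus → Ben → Rex → Jae → Dee → Eli → Ava → Hana → Kai

Visit Bo; enqueue Xiu, Uma, Tao, Pia, Nia, Cal → queue [Xiu, Uma, Tao, Pia, Nia, Cal]
Visit Xiu; enqueue Vic → queue [Uma, Tao, Pia, Nia, Cal, Vic]
Visit Uma → queue [Tao, Pia, Nia, Cal, Vic]
Visit Tao; enqueue Sam, Ivy → queue [Pia, Nia, Cal, Vic, Sam, Ivy]
Visit Pia; enqueue Mae, Gus, Ben → queue [Nia, Cal, Vic, Sam, Ivy, Mae, Gus, Ben]
Visit Nia → queue [Cal, Vic, Sam, Ivy, Mae, Gus, Ben]
Visit Cal → queue [Vic, Sam, Ivy, Mae, Gus, Ben]
Visit Vic; enqueue Rex, Jae, Dee → queue [Sam, Ivy, Mae, Gus, Ben, Rex, Jae, Dee]
Visit Sam → queue [Ivy, Mae, Gus, Ben, Rex, Jae, Dee]
Visit Ivy; enqueue Eli → queue [Mae, Gus, Ben, Rex, Jae, Dee, Eli]
Visit Mae; enqueue Ava → queue [Gus, Ben, Rex, Jae, Dee, Eli, Ava]
Visit Gus; enqueue Hana → queue [Ben, Rex, Jae, Dee, Eli, Ava, Hana]
Visit Ben; enqueue Kai → queue [Rex, Jae, Dee, Eli, Ava, Hana, Kai]
Visit Rex → queue [Jae, Dee, Eli, Ava, Hana, Kai]
Visit Jae → queue [Dee, Eli, Ava, Hana, Kai]
Visit Dee → queue [Eli, Ava, Hana, Kai]
Visit Eli → queue [Ava, Hana, Kai]
Visit Ava → queue [Hana, Kai]
Visit Hana → queue [Kai]
Visit Kai → queue []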